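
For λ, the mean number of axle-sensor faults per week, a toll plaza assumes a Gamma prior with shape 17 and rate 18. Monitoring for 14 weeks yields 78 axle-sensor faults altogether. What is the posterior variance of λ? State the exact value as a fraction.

Total count 78 over total exposure 14 weeks.
Posterior: α' = 17 + 78 = 95, β' = 18 + 14 = 32.
Posterior variance = α'/β'² = 95/1024.

95/1024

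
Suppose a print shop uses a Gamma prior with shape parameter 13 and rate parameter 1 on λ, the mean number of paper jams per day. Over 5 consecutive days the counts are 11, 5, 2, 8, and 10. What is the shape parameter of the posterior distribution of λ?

Total count: 11 + 5 + 2 + 8 + 10 = 36.
Total exposure: 5 days.
Gamma(α, β) with Poisson data over total exposure Σt gives posterior Gamma(α+Σx, β+Σt) = Gamma(49, 6).

49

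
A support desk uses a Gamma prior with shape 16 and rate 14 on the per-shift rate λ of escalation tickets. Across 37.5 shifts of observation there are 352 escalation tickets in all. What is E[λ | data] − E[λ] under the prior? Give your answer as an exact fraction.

4328/721

Total count 352 over total exposure 37.5 shifts.
The Gamma prior is conjugate for the Poisson rate, so λ | data ~ Gamma(16+352, 14+37.5) = Gamma(368, 103/2).
Posterior mean = 368/(103/2) = 736/103; prior mean = 16/14 = 8/7. Difference = 736/103 − 8/7 = 4328/721.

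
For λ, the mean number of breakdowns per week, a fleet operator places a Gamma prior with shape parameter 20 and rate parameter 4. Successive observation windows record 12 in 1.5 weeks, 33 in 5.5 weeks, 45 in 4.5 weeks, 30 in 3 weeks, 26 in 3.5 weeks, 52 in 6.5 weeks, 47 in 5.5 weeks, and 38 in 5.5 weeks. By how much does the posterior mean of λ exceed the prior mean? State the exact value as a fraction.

211/79

Total count: 12 + 33 + 45 + 30 + 26 + 52 + 47 + 38 = 283.
Total exposure: 1.5 + 5.5 + 4.5 + 3 + 3.5 + 6.5 + 5.5 + 5.5 = 35.5 weeks.
Conjugate update: add total count to the shape and total exposure to the rate, giving Gamma(303, 79/2).
Posterior mean = 303/(79/2) = 606/79; prior mean = 20/4 = 5. Difference = 606/79 − 5 = 211/79.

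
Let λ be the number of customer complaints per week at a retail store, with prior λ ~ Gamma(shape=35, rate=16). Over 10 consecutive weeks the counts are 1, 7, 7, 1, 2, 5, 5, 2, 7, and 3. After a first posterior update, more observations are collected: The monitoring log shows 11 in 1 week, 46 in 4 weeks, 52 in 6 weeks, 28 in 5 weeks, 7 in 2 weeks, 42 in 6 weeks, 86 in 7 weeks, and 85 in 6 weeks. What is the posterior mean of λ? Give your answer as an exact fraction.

48/7

Total count: 1 + 7 + 7 + 1 + 2 + 5 + 5 + 2 + 7 + 3 = 40.
Total exposure: 10 weeks.
After the first batch: Gamma(35 + 40, 16 + 10) = Gamma(75, 26).
Total count: 11 + 46 + 52 + 28 + 7 + 42 + 86 + 85 = 357.
Total exposure: 1 + 4 + 6 + 5 + 2 + 6 + 7 + 6 = 37 weeks.
After the second batch: Gamma(75 + 357, 26 + 37) = Gamma(432, 63).
Posterior mean = α'/β' = 432/63 = 48/7.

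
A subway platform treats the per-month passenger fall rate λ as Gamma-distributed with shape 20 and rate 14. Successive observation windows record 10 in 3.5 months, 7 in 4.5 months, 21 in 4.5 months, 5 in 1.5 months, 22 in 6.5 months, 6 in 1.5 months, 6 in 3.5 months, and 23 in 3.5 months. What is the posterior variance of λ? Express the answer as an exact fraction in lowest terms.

120/1849

Total count: 10 + 7 + 21 + 5 + 22 + 6 + 6 + 23 = 100.
Total exposure: 3.5 + 4.5 + 4.5 + 1.5 + 6.5 + 1.5 + 3.5 + 3.5 = 29 months.
Gamma(α, β) with Poisson data over total exposure Σt gives posterior Gamma(α+Σx, β+Σt) = Gamma(120, 43).
Posterior variance = α'/β'² = 120/1849.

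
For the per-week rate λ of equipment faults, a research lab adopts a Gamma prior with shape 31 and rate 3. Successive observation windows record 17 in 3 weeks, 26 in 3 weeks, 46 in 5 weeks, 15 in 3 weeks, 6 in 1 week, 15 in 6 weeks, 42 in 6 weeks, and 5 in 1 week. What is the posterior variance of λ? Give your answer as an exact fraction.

Total count: 17 + 26 + 46 + 15 + 6 + 15 + 42 + 5 = 172.
Total exposure: 3 + 3 + 5 + 3 + 1 + 6 + 6 + 1 = 28 weeks.
The Gamma prior is conjugate for the Poisson rate, so λ | data ~ Gamma(31+172, 3+28) = Gamma(203, 31).
Posterior variance = α'/β'² = 203/961.

203/961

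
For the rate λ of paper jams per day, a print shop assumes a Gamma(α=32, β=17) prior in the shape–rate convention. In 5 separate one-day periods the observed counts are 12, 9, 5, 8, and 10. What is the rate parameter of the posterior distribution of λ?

22

Total count: 12 + 9 + 5 + 8 + 10 = 44.
Total exposure: 5 days.
Posterior: α' = 32 + 44 = 76, β' = 17 + 5 = 22.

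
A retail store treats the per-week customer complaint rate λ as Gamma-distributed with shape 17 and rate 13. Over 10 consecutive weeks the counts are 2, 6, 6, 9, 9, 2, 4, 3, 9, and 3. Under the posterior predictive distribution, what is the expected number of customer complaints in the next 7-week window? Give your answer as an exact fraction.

490/23

Total count: 2 + 6 + 6 + 9 + 9 + 2 + 4 + 3 + 9 + 3 = 53.
Total exposure: 10 weeks.
The Gamma prior is conjugate for the Poisson rate, so λ | data ~ Gamma(17+53, 13+10) = Gamma(70, 23).
Predictive mean over a 7-week window = T·E[λ|data] = 7·70/23 = 490/23.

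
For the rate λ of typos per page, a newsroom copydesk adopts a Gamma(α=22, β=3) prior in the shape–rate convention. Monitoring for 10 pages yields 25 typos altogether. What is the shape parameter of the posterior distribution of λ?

Total count 25 over total exposure 10 pages.
Posterior: α' = 22 + 25 = 47, β' = 3 + 10 = 13.

47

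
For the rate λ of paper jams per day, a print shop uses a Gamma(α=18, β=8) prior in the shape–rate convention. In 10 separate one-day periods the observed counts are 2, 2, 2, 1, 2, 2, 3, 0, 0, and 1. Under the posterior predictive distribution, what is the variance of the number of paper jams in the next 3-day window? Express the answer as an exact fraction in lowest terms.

77/12

Total count: 2 + 2 + 2 + 1 + 2 + 2 + 3 + 0 + 0 + 1 = 15.
Total exposure: 10 days.
Conjugate update: add total count to the shape and total exposure to the rate, giving Gamma(33, 18).
The posterior predictive for a window of length T is Negative Binomial with variance T·α'·(β'+T)/β'² = 3·33·21/324 = 77/12.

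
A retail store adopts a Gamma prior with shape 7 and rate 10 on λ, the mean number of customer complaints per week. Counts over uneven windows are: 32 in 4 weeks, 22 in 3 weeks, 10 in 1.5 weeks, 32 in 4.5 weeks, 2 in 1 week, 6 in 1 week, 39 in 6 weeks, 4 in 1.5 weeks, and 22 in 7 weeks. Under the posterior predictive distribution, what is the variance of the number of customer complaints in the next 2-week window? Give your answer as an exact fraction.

58432/6241

Total count: 32 + 22 + 10 + 32 + 2 + 6 + 39 + 4 + 22 = 169.
Total exposure: 4 + 3 + 1.5 + 4.5 + 1 + 1 + 6 + 1.5 + 7 = 29.5 weeks.
The Gamma prior is conjugate for the Poisson rate, so λ | data ~ Gamma(7+169, 10+29.5) = Gamma(176, 79/2).
The posterior predictive for a window of length T is Negative Binomial with variance T·α'·(β'+T)/β'² = 2·176·(83/2)/(6241/4) = 58432/6241.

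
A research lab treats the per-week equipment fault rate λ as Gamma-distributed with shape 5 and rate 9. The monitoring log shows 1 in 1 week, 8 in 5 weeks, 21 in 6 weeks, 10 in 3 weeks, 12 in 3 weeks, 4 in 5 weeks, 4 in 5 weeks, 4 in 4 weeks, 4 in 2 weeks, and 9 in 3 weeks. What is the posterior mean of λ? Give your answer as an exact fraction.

Total count: 1 + 8 + 21 + 10 + 12 + 4 + 4 + 4 + 4 + 9 = 77.
Total exposure: 1 + 5 + 6 + 3 + 3 + 5 + 5 + 4 + 2 + 3 = 37 weeks.
The Gamma prior is conjugate for the Poisson rate, so λ | data ~ Gamma(5+77, 9+37) = Gamma(82, 46).
Posterior mean = α'/β' = 82/46 = 41/23.

41/23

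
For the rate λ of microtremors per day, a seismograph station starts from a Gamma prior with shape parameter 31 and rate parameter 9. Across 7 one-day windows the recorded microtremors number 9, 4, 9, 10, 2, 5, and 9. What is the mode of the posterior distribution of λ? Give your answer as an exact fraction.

39/8

Total count: 9 + 4 + 9 + 10 + 2 + 5 + 9 = 48.
Total exposure: 7 days.
By Gamma–Poisson conjugacy, the posterior is Gamma(α + Σx, β + Σt) = Gamma(31 + 48, 9 + 7) = Gamma(79, 16).
Posterior mode = (α'−1)/β' = 78/16 = 39/8.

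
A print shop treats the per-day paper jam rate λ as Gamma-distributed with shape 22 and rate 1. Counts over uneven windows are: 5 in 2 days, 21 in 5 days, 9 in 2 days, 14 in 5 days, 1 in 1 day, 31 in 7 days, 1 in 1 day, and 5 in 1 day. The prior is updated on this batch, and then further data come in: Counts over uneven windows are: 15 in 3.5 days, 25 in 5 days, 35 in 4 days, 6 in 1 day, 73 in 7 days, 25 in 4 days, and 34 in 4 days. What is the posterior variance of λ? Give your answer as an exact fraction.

1288/11449

Total count: 5 + 21 + 9 + 14 + 1 + 31 + 1 + 5 = 87.
Total exposure: 2 + 5 + 2 + 5 + 1 + 7 + 1 + 1 = 24 days.
After the first batch: Gamma(22 + 87, 1 + 24) = Gamma(109, 25).
Total count: 15 + 25 + 35 + 6 + 73 + 25 + 34 = 213.
Total exposure: 3.5 + 5 + 4 + 1 + 7 + 4 + 4 = 28.5 days.
After the second batch: Gamma(109 + 213, 25 + 28.5) = Gamma(322, 107/2).
Posterior variance = α'/β'² = 322/(11449/4) = 1288/11449.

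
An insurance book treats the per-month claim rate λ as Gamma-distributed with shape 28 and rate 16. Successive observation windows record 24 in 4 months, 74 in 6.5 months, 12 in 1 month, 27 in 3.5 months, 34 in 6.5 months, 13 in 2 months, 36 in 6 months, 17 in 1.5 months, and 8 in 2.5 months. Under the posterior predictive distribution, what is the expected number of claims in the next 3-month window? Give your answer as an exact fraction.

Total count: 24 + 74 + 12 + 27 + 34 + 13 + 36 + 17 + 8 = 245.
Total exposure: 4 + 6.5 + 1 + 3.5 + 6.5 + 2 + 6 + 1.5 + 2.5 = 33.5 months.
The Gamma prior is conjugate for the Poisson rate, so λ | data ~ Gamma(28+245, 16+33.5) = Gamma(273, 99/2).
Predictive mean over a 3-month window = T·E[λ|data] = 3·273/(99/2) = 182/11.

182/11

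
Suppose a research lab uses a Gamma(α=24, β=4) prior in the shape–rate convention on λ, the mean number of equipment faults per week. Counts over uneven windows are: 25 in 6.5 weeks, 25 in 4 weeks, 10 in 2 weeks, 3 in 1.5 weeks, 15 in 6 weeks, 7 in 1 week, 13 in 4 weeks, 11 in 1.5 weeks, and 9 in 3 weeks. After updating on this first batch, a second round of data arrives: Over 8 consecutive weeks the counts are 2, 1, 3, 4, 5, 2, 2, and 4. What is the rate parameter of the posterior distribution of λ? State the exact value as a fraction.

Total count: 25 + 25 + 10 + 3 + 15 + 7 + 13 + 11 + 9 = 118.
Total exposure: 6.5 + 4 + 2 + 1.5 + 6 + 1 + 4 + 1.5 + 3 = 29.5 weeks.
After the first batch: Gamma(24 + 118, 4 + 29.5) = Gamma(142, 67/2).
Total count: 2 + 1 + 3 + 4 + 5 + 2 + 2 + 4 = 23.
Total exposure: 8 weeks.
After the second batch: Gamma(142 + 23, 67/2 + 8) = Gamma(165, 83/2).

83/2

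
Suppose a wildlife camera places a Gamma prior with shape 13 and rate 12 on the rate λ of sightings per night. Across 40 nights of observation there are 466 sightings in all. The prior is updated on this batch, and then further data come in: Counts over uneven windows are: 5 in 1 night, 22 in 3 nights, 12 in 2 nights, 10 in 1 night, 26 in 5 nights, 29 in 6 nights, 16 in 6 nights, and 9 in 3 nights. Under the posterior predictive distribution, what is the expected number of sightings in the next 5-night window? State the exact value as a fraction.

Total count 466 over total exposure 40 nights.
After the first batch: Gamma(13 + 466, 12 + 40) = Gamma(479, 52).
Total count: 5 + 22 + 12 + 10 + 26 + 29 + 16 + 9 = 129.
Total exposure: 1 + 3 + 2 + 1 + 5 + 6 + 6 + 3 = 27 nights.
After the second batch: Gamma(479 + 129, 52 + 27) = Gamma(608, 79).
Predictive mean over a 5-night window = T·E[λ|data] = 5·608/79 = 3040/79.

3040/79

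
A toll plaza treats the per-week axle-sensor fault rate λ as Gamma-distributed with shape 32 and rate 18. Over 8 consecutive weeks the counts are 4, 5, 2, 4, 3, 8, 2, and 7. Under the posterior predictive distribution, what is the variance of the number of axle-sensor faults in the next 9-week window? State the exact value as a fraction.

Total count: 4 + 5 + 2 + 4 + 3 + 8 + 2 + 7 = 35.
Total exposure: 8 weeks.
Posterior: α' = 32 + 35 = 67, β' = 18 + 8 = 26.
The posterior predictive for a window of length T is Negative Binomial with variance T·α'·(β'+T)/β'² = 9·67·35/676 = 21105/676.

21105/676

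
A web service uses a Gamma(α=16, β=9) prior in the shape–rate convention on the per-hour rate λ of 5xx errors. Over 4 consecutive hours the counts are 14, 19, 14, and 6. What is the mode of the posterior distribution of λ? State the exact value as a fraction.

Total count: 14 + 19 + 14 + 6 = 53.
Total exposure: 4 hours.
Gamma(α, β) with Poisson data over total exposure Σt gives posterior Gamma(α+Σx, β+Σt) = Gamma(69, 13).
Posterior mode = (α'−1)/β' = 68/13.

68/13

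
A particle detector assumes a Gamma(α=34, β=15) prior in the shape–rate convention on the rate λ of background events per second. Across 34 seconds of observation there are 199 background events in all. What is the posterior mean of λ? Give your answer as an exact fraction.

233/49

Total count 199 over total exposure 34 seconds.
Gamma(α, β) with Poisson data over total exposure Σt gives posterior Gamma(α+Σx, β+Σt) = Gamma(233, 49).
Posterior mean = α'/β' = 233/49.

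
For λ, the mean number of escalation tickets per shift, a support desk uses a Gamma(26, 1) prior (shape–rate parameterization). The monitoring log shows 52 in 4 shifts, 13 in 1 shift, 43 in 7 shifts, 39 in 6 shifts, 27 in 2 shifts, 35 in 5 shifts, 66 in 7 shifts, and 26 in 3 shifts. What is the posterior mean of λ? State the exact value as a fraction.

109/12

Total count: 52 + 13 + 43 + 39 + 27 + 35 + 66 + 26 = 301.
Total exposure: 4 + 1 + 7 + 6 + 2 + 5 + 7 + 3 = 35 shifts.
Gamma(α, β) with Poisson data over total exposure Σt gives posterior Gamma(α+Σx, β+Σt) = Gamma(327, 36).
Posterior mean = α'/β' = 327/36 = 109/12.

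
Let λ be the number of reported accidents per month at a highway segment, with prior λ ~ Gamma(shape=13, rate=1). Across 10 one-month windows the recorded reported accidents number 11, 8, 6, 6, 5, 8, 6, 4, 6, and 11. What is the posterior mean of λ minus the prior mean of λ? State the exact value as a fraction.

-59/11

Total count: 11 + 8 + 6 + 6 + 5 + 8 + 6 + 4 + 6 + 11 = 71.
Total exposure: 10 months.
By Gamma–Poisson conjugacy, the posterior is Gamma(α + Σx, β + Σt) = Gamma(13 + 71, 1 + 10) = Gamma(84, 11).
Posterior mean = 84/11 = 84/11; prior mean = 13/1 = 13. Difference = 84/11 − 13 = -59/11.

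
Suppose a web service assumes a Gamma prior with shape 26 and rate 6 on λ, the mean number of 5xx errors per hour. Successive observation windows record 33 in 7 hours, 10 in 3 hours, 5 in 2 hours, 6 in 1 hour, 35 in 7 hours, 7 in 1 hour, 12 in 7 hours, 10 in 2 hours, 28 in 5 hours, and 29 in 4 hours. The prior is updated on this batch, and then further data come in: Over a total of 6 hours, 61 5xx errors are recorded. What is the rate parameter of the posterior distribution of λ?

Total count: 33 + 10 + 5 + 6 + 35 + 7 + 12 + 10 + 28 + 29 = 175.
Total exposure: 7 + 3 + 2 + 1 + 7 + 1 + 7 + 2 + 5 + 4 = 39 hours.
After the first batch: Gamma(26 + 175, 6 + 39) = Gamma(201, 45).
Total count 61 over total exposure 6 hours.
After the second batch: Gamma(201 + 61, 45 + 6) = Gamma(262, 51).

51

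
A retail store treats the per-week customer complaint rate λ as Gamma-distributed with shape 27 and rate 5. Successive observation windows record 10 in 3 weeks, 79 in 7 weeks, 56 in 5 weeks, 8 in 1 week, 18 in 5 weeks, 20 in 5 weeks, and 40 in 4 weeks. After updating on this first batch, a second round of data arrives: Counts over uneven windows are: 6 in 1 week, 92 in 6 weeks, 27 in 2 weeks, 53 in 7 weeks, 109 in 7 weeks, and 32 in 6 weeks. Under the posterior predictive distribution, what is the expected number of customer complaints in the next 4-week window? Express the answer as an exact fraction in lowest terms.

577/16

Total count: 10 + 79 + 56 + 8 + 18 + 20 + 40 = 231.
Total exposure: 3 + 7 + 5 + 1 + 5 + 5 + 4 = 30 weeks.
After the first batch: Gamma(27 + 231, 5 + 30) = Gamma(258, 35).
Total count: 6 + 92 + 27 + 53 + 109 + 32 = 319.
Total exposure: 1 + 6 + 2 + 7 + 7 + 6 = 29 weeks.
After the second batch: Gamma(258 + 319, 35 + 29) = Gamma(577, 64).
Predictive mean over a 4-week window = T·E[λ|data] = 4·577/64 = 577/16.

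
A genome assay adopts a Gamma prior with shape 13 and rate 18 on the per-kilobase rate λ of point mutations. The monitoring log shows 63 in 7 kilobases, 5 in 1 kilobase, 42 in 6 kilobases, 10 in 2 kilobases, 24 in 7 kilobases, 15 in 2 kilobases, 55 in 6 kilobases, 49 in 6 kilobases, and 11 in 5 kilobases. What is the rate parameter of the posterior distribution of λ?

60

Total count: 63 + 5 + 42 + 10 + 24 + 15 + 55 + 49 + 11 = 274.
Total exposure: 7 + 1 + 6 + 2 + 7 + 2 + 6 + 6 + 5 = 42 kilobases.
Posterior: α' = 13 + 274 = 287, β' = 18 + 42 = 60.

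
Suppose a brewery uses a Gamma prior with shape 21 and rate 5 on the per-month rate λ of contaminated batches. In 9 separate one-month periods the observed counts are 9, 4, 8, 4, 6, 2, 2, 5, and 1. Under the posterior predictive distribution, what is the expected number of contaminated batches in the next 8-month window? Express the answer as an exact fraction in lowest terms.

Total count: 9 + 4 + 8 + 4 + 6 + 2 + 2 + 5 + 1 = 41.
Total exposure: 9 months.
Gamma(α, β) with Poisson data over total exposure Σt gives posterior Gamma(α+Σx, β+Σt) = Gamma(62, 14).
Predictive mean over an 8-month window = T·E[λ|data] = 8·62/14 = 248/7.

248/7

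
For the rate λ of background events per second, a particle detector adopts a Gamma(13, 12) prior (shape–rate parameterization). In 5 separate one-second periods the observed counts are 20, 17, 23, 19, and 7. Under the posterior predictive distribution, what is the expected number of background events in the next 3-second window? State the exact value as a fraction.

297/17

Total count: 20 + 17 + 23 + 19 + 7 = 86.
Total exposure: 5 seconds.
By Gamma–Poisson conjugacy, the posterior is Gamma(α + Σx, β + Σt) = Gamma(13 + 86, 12 + 5) = Gamma(99, 17).
Predictive mean over a 3-second window = T·E[λ|data] = 3·99/17 = 297/17.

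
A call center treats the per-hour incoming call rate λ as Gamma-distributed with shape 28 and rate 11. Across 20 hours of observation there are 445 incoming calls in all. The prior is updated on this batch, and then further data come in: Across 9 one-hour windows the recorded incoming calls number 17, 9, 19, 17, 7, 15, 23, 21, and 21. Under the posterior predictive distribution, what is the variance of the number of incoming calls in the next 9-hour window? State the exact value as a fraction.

137151/800

Total count 445 over total exposure 20 hours.
After the first batch: Gamma(28 + 445, 11 + 20) = Gamma(473, 31).
Total count: 17 + 9 + 19 + 17 + 7 + 15 + 23 + 21 + 21 = 149.
Total exposure: 9 hours.
After the second batch: Gamma(473 + 149, 31 + 9) = Gamma(622, 40).
The posterior predictive for a window of length T is Negative Binomial with variance T·α'·(β'+T)/β'² = 9·622·49/1600 = 137151/800.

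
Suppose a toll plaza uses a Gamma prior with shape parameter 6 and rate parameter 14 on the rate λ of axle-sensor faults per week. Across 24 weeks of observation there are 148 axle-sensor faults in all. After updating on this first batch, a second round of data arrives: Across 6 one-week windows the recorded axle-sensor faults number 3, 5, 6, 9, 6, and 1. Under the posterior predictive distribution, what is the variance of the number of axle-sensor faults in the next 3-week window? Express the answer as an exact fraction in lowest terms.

3243/242

Total count 148 over total exposure 24 weeks.
After the first batch: Gamma(6 + 148, 14 + 24) = Gamma(154, 38).
Total count: 3 + 5 + 6 + 9 + 6 + 1 = 30.
Total exposure: 6 weeks.
After the second batch: Gamma(154 + 30, 38 + 6) = Gamma(184, 44).
The posterior predictive for a window of length T is Negative Binomial with variance T·α'·(β'+T)/β'² = 3·184·47/1936 = 3243/242.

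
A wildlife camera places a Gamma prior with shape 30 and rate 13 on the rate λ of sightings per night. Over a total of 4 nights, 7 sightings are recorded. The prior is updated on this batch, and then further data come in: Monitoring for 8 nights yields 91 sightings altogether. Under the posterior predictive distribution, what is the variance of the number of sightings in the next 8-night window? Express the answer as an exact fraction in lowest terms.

Total count 7 over total exposure 4 nights.
After the first batch: Gamma(30 + 7, 13 + 4) = Gamma(37, 17).
Total count 91 over total exposure 8 nights.
After the second batch: Gamma(37 + 91, 17 + 8) = Gamma(128, 25).
The posterior predictive for a window of length T is Negative Binomial with variance T·α'·(β'+T)/β'² = 8·128·33/625 = 33792/625.

33792/625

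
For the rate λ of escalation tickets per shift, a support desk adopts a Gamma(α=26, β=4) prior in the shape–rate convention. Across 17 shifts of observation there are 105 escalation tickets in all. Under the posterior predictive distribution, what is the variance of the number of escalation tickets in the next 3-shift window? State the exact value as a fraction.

Total count 105 over total exposure 17 shifts.
Conjugate update: add total count to the shape and total exposure to the rate, giving Gamma(131, 21).
The posterior predictive for a window of length T is Negative Binomial with variance T·α'·(β'+T)/β'² = 3·131·24/441 = 1048/49.

1048/49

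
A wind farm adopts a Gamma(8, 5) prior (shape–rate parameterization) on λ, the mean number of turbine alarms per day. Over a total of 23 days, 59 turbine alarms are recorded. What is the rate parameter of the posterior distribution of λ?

Total count 59 over total exposure 23 days.
Conjugate update: add total count to the shape and total exposure to the rate, giving Gamma(67, 28).

28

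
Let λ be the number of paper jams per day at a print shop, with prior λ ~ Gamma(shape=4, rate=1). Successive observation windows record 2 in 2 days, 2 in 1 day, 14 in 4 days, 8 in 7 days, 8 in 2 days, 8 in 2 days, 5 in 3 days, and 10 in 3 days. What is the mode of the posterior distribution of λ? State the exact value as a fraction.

12/5

Total count: 2 + 2 + 14 + 8 + 8 + 8 + 5 + 10 = 57.
Total exposure: 2 + 1 + 4 + 7 + 2 + 2 + 3 + 3 = 24 days.
Gamma(α, β) with Poisson data over total exposure Σt gives posterior Gamma(α+Σx, β+Σt) = Gamma(61, 25).
Posterior mode = (α'−1)/β' = 60/25 = 12/5.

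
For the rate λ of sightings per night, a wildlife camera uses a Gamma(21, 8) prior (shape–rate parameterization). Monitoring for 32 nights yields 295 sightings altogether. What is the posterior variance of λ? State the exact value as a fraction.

Total count 295 over total exposure 32 nights.
By Gamma–Poisson conjugacy, the posterior is Gamma(α + Σx, β + Σt) = Gamma(21 + 295, 8 + 32) = Gamma(316, 40).
Posterior variance = α'/β'² = 316/1600 = 79/400.

79/400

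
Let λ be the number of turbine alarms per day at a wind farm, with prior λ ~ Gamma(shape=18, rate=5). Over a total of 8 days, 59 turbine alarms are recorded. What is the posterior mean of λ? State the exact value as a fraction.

77/13

Total count 59 over total exposure 8 days.
Posterior: α' = 18 + 59 = 77, β' = 5 + 8 = 13.
Posterior mean = α'/β' = 77/13.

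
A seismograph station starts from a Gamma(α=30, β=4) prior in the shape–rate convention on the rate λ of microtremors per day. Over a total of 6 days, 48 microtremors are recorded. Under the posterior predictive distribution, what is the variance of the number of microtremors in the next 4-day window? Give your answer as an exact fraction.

1092/25

Total count 48 over total exposure 6 days.
The Gamma prior is conjugate for the Poisson rate, so λ | data ~ Gamma(30+48, 4+6) = Gamma(78, 10).
The posterior predictive for a window of length T is Negative Binomial with variance T·α'·(β'+T)/β'² = 4·78·14/100 = 1092/25.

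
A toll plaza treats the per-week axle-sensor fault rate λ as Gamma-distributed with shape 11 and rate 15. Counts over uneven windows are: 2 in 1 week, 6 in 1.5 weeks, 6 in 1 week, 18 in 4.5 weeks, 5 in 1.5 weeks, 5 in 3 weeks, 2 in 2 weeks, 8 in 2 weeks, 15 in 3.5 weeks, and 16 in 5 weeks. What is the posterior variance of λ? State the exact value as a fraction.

Total count: 2 + 6 + 6 + 18 + 5 + 5 + 2 + 8 + 15 + 16 = 83.
Total exposure: 1 + 1.5 + 1 + 4.5 + 1.5 + 3 + 2 + 2 + 3.5 + 5 = 25 weeks.
Gamma(α, β) with Poisson data over total exposure Σt gives posterior Gamma(α+Σx, β+Σt) = Gamma(94, 40).
Posterior variance = α'/β'² = 94/1600 = 47/800.

47/800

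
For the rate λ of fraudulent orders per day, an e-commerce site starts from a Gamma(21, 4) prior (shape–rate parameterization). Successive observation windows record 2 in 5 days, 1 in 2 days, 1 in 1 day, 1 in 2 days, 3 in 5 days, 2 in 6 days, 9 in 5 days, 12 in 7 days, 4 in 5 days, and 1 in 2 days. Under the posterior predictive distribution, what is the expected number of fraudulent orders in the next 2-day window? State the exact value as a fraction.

Total count: 2 + 1 + 1 + 1 + 3 + 2 + 9 + 12 + 4 + 1 = 36.
Total exposure: 5 + 2 + 1 + 2 + 5 + 6 + 5 + 7 + 5 + 2 = 40 days.
By Gamma–Poisson conjugacy, the posterior is Gamma(α + Σx, β + Σt) = Gamma(21 + 36, 4 + 40) = Gamma(57, 44).
Predictive mean over a 2-day window = T·E[λ|data] = 2·57/44 = 57/22.

57/22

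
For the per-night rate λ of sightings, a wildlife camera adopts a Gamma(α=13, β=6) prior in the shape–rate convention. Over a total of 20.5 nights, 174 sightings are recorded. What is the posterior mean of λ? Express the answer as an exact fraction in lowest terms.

Total count 174 over total exposure 20.5 nights.
By Gamma–Poisson conjugacy, the posterior is Gamma(α + Σx, β + Σt) = Gamma(13 + 174, 6 + 20.5) = Gamma(187, 53/2).
Posterior mean = α'/β' = 187/(53/2) = 374/53.

374/53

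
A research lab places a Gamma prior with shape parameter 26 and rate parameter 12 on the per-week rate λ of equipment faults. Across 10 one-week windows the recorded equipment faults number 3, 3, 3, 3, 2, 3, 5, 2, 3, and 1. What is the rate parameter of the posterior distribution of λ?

22

Total count: 3 + 3 + 3 + 3 + 2 + 3 + 5 + 2 + 3 + 1 = 28.
Total exposure: 10 weeks.
Conjugate update: add total count to the shape and total exposure to the rate, giving Gamma(54, 22).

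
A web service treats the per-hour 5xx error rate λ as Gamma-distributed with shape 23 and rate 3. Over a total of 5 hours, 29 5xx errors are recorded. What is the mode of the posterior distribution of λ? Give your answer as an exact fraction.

Total count 29 over total exposure 5 hours.
The Gamma prior is conjugate for the Poisson rate, so λ | data ~ Gamma(23+29, 3+5) = Gamma(52, 8).
Posterior mode = (α'−1)/β' = 51/8.

51/8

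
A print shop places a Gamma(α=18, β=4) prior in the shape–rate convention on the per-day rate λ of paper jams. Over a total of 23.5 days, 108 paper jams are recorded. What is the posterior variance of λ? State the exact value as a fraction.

504/3025

Total count 108 over total exposure 23.5 days.
By Gamma–Poisson conjugacy, the posterior is Gamma(α + Σx, β + Σt) = Gamma(18 + 108, 4 + 23.5) = Gamma(126, 55/2).
Posterior variance = α'/β'² = 126/(3025/4) = 504/3025.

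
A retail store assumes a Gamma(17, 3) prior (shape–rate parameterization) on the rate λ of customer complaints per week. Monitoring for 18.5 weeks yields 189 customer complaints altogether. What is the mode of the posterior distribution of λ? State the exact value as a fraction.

410/43

Total count 189 over total exposure 18.5 weeks.
Gamma(α, β) with Poisson data over total exposure Σt gives posterior Gamma(α+Σx, β+Σt) = Gamma(206, 43/2).
Posterior mode = (α'−1)/β' = 205/(43/2) = 410/43.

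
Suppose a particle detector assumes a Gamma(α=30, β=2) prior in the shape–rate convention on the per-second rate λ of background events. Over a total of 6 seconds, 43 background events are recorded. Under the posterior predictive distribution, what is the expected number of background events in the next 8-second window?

73

Total count 43 over total exposure 6 seconds.
Posterior: α' = 30 + 43 = 73, β' = 2 + 6 = 8.
Predictive mean over an 8-second window = T·E[λ|data] = 8·73/8 = 73.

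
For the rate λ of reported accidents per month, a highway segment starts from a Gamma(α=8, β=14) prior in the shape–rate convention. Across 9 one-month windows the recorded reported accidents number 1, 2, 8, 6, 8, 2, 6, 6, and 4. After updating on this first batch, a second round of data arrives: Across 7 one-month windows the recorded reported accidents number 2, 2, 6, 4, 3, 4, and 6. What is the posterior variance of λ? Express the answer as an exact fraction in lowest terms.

13/150

Total count: 1 + 2 + 8 + 6 + 8 + 2 + 6 + 6 + 4 = 43.
Total exposure: 9 months.
After the first batch: Gamma(8 + 43, 14 + 9) = Gamma(51, 23).
Total count: 2 + 2 + 6 + 4 + 3 + 4 + 6 = 27.
Total exposure: 7 months.
After the second batch: Gamma(51 + 27, 23 + 7) = Gamma(78, 30).
Posterior variance = α'/β'² = 78/900 = 13/150.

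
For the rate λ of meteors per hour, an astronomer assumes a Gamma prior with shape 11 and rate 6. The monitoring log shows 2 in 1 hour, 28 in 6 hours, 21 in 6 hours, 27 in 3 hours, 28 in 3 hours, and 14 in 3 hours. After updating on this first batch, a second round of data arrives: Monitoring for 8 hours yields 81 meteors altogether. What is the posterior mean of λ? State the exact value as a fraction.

53/9

Total count: 2 + 28 + 21 + 27 + 28 + 14 = 120.
Total exposure: 1 + 6 + 6 + 3 + 3 + 3 = 22 hours.
After the first batch: Gamma(11 + 120, 6 + 22) = Gamma(131, 28).
Total count 81 over total exposure 8 hours.
After the second batch: Gamma(131 + 81, 28 + 8) = Gamma(212, 36).
Posterior mean = α'/β' = 212/36 = 53/9.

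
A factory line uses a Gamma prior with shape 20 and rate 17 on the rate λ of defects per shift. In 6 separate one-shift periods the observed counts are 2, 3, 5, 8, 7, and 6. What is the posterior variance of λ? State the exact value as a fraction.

51/529

Total count: 2 + 3 + 5 + 8 + 7 + 6 = 31.
Total exposure: 6 shifts.
Posterior: α' = 20 + 31 = 51, β' = 17 + 6 = 23.
Posterior variance = α'/β'² = 51/529.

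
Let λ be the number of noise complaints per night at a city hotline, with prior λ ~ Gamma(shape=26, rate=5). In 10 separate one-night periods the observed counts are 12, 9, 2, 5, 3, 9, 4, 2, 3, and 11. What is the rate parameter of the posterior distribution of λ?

15

Total count: 12 + 9 + 2 + 5 + 3 + 9 + 4 + 2 + 3 + 11 = 60.
Total exposure: 10 nights.
By Gamma–Poisson conjugacy, the posterior is Gamma(α + Σx, β + Σt) = Gamma(26 + 60, 5 + 10) = Gamma(86, 15).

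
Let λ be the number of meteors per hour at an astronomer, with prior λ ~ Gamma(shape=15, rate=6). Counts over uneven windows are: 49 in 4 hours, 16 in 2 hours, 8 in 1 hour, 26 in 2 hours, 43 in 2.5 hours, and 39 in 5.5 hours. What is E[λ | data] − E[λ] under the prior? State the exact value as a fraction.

277/46

Total count: 49 + 16 + 8 + 26 + 43 + 39 = 181.
Total exposure: 4 + 2 + 1 + 2 + 2.5 + 5.5 = 17 hours.
By Gamma–Poisson conjugacy, the posterior is Gamma(α + Σx, β + Σt) = Gamma(15 + 181, 6 + 17) = Gamma(196, 23).
Posterior mean = 196/23 = 196/23; prior mean = 15/6 = 5/2. Difference = 196/23 − 5/2 = 277/46.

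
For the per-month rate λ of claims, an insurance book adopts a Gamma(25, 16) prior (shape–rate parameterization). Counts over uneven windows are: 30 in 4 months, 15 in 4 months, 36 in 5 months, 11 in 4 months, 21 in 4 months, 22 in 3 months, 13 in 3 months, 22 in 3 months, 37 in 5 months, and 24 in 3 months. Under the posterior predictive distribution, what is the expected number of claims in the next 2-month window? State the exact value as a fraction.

256/27

Total count: 30 + 15 + 36 + 11 + 21 + 22 + 13 + 22 + 37 + 24 = 231.
Total exposure: 4 + 4 + 5 + 4 + 4 + 3 + 3 + 3 + 5 + 3 = 38 months.
The Gamma prior is conjugate for the Poisson rate, so λ | data ~ Gamma(25+231, 16+38) = Gamma(256, 54).
Predictive mean over a 2-month window = T·E[λ|data] = 2·256/54 = 256/27.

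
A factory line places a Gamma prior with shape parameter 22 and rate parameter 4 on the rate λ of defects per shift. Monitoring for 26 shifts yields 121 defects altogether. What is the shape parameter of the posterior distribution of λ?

143

Total count 121 over total exposure 26 shifts.
The Gamma prior is conjugate for the Poisson rate, so λ | data ~ Gamma(22+121, 4+26) = Gamma(143, 30).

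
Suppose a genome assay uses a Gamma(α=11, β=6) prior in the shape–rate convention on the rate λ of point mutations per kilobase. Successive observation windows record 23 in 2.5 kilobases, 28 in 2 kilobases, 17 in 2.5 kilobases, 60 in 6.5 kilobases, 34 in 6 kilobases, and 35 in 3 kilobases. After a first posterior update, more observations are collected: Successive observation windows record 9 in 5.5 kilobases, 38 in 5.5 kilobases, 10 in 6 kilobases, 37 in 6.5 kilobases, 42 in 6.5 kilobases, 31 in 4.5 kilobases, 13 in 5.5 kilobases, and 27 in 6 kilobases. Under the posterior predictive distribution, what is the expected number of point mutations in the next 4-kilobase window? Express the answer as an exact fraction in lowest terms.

3320/149

Total count: 23 + 28 + 17 + 60 + 34 + 35 = 197.
Total exposure: 2.5 + 2 + 2.5 + 6.5 + 6 + 3 = 22.5 kilobases.
After the first batch: Gamma(11 + 197, 6 + 22.5) = Gamma(208, 57/2).
Total count: 9 + 38 + 10 + 37 + 42 + 31 + 13 + 27 = 207.
Total exposure: 5.5 + 5.5 + 6 + 6.5 + 6.5 + 4.5 + 5.5 + 6 = 46 kilobases.
After the second batch: Gamma(208 + 207, 57/2 + 46) = Gamma(415, 149/2).
Predictive mean over a 4-kilobase window = T·E[λ|data] = 4·415/(149/2) = 3320/149.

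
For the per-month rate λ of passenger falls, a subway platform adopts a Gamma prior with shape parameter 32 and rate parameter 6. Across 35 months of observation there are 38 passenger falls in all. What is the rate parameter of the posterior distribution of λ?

41

Total count 38 over total exposure 35 months.
Posterior: α' = 32 + 38 = 70, β' = 6 + 35 = 41.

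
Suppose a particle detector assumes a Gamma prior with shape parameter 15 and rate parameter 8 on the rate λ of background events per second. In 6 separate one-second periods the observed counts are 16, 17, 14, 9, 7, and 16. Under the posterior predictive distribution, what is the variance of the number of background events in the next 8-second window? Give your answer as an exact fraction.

Total count: 16 + 17 + 14 + 9 + 7 + 16 = 79.
Total exposure: 6 seconds.
Gamma(α, β) with Poisson data over total exposure Σt gives posterior Gamma(α+Σx, β+Σt) = Gamma(94, 14).
The posterior predictive for a window of length T is Negative Binomial with variance T·α'·(β'+T)/β'² = 8·94·22/196 = 4136/49.

4136/49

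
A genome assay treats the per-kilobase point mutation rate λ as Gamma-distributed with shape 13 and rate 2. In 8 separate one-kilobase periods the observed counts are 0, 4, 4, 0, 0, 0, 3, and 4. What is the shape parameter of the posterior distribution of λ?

28

Total count: 0 + 4 + 4 + 0 + 0 + 0 + 3 + 4 = 15.
Total exposure: 8 kilobases.
The Gamma prior is conjugate for the Poisson rate, so λ | data ~ Gamma(13+15, 2+8) = Gamma(28, 10).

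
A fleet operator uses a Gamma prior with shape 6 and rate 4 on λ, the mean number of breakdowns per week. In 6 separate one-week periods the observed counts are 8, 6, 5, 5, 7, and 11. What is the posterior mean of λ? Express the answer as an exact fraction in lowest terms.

Total count: 8 + 6 + 5 + 5 + 7 + 11 = 42.
Total exposure: 6 weeks.
Gamma(α, β) with Poisson data over total exposure Σt gives posterior Gamma(α+Σx, β+Σt) = Gamma(48, 10).
Posterior mean = α'/β' = 48/10 = 24/5.

24/5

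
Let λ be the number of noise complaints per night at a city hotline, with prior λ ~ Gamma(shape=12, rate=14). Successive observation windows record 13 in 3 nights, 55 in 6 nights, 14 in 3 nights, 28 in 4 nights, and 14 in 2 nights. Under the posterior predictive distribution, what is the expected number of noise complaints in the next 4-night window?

Total count: 13 + 55 + 14 + 28 + 14 = 124.
Total exposure: 3 + 6 + 3 + 4 + 2 = 18 nights.
Gamma(α, β) with Poisson data over total exposure Σt gives posterior Gamma(α+Σx, β+Σt) = Gamma(136, 32).
Predictive mean over a 4-night window = T·E[λ|data] = 4·136/32 = 17.

17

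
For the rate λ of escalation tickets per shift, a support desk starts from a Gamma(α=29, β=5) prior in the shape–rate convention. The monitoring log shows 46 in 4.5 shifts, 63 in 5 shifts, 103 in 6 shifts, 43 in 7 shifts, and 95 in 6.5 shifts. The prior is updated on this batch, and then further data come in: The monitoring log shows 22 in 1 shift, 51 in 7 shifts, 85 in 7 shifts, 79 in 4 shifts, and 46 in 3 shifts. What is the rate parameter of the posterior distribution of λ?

56

Total count: 46 + 63 + 103 + 43 + 95 = 350.
Total exposure: 4.5 + 5 + 6 + 7 + 6.5 = 29 shifts.
After the first batch: Gamma(29 + 350, 5 + 29) = Gamma(379, 34).
Total count: 22 + 51 + 85 + 79 + 46 = 283.
Total exposure: 1 + 7 + 7 + 4 + 3 = 22 shifts.
After the second batch: Gamma(379 + 283, 34 + 22) = Gamma(662, 56).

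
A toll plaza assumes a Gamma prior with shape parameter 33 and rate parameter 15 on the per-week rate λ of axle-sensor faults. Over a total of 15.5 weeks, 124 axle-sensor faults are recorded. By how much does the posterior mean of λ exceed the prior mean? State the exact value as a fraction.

Total count 124 over total exposure 15.5 weeks.
By Gamma–Poisson conjugacy, the posterior is Gamma(α + Σx, β + Σt) = Gamma(33 + 124, 15 + 15.5) = Gamma(157, 61/2).
Posterior mean = 157/(61/2) = 314/61; prior mean = 33/15 = 11/5. Difference = 314/61 − 11/5 = 899/305.

899/305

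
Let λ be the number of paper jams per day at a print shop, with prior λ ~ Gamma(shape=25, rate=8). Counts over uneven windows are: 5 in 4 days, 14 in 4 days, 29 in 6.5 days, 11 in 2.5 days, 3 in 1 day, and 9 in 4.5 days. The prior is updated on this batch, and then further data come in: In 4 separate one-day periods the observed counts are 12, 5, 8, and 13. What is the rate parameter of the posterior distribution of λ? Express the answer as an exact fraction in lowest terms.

Total count: 5 + 14 + 29 + 11 + 3 + 9 = 71.
Total exposure: 4 + 4 + 6.5 + 2.5 + 1 + 4.5 = 22.5 days.
After the first batch: Gamma(25 + 71, 8 + 22.5) = Gamma(96, 61/2).
Total count: 12 + 5 + 8 + 13 = 38.
Total exposure: 4 days.
After the second batch: Gamma(96 + 38, 61/2 + 4) = Gamma(134, 69/2).

69/2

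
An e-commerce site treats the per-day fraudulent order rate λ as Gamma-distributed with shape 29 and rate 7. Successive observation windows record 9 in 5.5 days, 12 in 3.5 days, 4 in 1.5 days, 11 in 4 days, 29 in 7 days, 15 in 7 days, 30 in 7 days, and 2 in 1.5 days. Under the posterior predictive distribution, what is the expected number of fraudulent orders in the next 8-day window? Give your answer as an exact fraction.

Total count: 9 + 12 + 4 + 11 + 29 + 15 + 30 + 2 = 112.
Total exposure: 5.5 + 3.5 + 1.5 + 4 + 7 + 7 + 7 + 1.5 = 37 days.
Conjugate update: add total count to the shape and total exposure to the rate, giving Gamma(141, 44).
Predictive mean over an 8-day window = T·E[λ|data] = 8·141/44 = 282/11.

282/11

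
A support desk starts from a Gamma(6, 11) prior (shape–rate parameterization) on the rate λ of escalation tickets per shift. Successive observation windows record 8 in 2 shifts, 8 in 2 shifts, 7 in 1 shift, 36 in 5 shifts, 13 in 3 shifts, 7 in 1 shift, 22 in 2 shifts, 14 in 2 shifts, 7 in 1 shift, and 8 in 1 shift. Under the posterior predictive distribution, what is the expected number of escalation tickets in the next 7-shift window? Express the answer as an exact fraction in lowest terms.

Total count: 8 + 8 + 7 + 36 + 13 + 7 + 22 + 14 + 7 + 8 = 130.
Total exposure: 2 + 2 + 1 + 5 + 3 + 1 + 2 + 2 + 1 + 1 = 20 shifts.
The Gamma prior is conjugate for the Poisson rate, so λ | data ~ Gamma(6+130, 11+20) = Gamma(136, 31).
Predictive mean over a 7-shift window = T·E[λ|data] = 7·136/31 = 952/31.

952/31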